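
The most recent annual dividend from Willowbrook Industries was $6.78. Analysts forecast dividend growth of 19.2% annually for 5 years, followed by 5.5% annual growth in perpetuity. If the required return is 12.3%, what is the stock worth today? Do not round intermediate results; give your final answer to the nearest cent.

D_1 = 8.08176
D_2 = 9.63346
D_3 = 11.48308
D_4 = 13.68783
D_5 = 16.31590
Terminal value at year 5: TV = D_5×(1+g_2)/(r−g_2) = 17.21327/0.068 = 253.13635
P_0 = D_1/(1+r)^1 + D_2/(1+r)^2 + D_3/(1+r)^3 + D_4/(1+r)^4 + D_5/(1+r)^5 + TV/(1+r)^5
    = 7.19658 + 7.63876 + 8.10810 + 8.60628 + 9.13508 + 141.72803 = 182.41283

$182.41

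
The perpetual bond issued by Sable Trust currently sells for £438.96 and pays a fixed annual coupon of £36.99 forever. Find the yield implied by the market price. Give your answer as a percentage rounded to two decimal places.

P = C/r ⇒ r = C/P = £36.99/£438.96 = 0.084267

8.43%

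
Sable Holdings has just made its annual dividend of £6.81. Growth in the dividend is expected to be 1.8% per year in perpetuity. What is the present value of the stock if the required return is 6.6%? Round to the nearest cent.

D₁ = D₀ × (1 + g) = £6.81 × 1.018 = £6.9326
Growing perpetuity: P = D₁ / (r − g) = £6.9326 / (0.066 − 0.018) = £144.43

£144.43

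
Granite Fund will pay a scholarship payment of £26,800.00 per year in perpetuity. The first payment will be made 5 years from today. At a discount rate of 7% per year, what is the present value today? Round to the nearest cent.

£292079.88

Value at end of year 4: C / r = £26,800.00 / 0.07 = £382,857.1429
Discount to today: PV = £382,857.1429 / (1 + 0.07)^4 = £382,857.1429 / 1.310796 = £292,079.88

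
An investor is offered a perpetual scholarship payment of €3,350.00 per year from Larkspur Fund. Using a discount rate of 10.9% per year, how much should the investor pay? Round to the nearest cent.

€30733.94

Level perpetuity: PV = C / r = €3,350.00 / 0.109 = €30,733.94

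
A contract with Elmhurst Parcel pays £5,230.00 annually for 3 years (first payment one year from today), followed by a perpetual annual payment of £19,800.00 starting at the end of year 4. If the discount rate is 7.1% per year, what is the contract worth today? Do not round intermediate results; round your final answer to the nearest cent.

£240706.71

PV of 3-year annuity: £5,230.00 × [1 − (1+0.071)^−3] / 0.071 = 13700.13508
Perpetuity value at year 3: £19,800.00 / 0.071 = 278873.23944
PV of perpetuity: 278873.23944 / (1+0.071)^3 = 227006.57124
Total PV = 13700.13508 + 227006.57124 = 240706.70632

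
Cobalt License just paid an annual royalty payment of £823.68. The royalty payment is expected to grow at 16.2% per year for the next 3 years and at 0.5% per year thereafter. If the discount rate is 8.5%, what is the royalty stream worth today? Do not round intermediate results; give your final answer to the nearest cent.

£15549.19

D_1 = 957.11616
D_2 = 1112.16898
D_3 = 1292.34035
Terminal value at year 3: TV = D_3×(1+g_2)/(r−g_2) = 1298.80205/0.08 = 16235.02568
P_0 = D_1/(1+r)^1 + D_2/(1+r)^2 + D_3/(1+r)^3 + TV/(1+r)^3
    = 882.13471 + 944.73782 + 1011.78373 + 12710.53308 = 15549.18934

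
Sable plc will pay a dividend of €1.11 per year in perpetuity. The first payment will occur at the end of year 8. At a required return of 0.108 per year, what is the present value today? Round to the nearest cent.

Value at end of year 7: C / r = €1.11 / 0.108 = €10.2778
Discount to today: PV = €10.2778 / (1 + 0.108)^7 = €10.2778 / 2.050115 = €5.01

€5.01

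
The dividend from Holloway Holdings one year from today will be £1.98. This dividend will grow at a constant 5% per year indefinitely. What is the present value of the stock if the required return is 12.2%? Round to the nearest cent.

Growing perpetuity: P = D₁ / (r − g) = £1.9800 / (0.122 − 0.05) = £27.50

£27.50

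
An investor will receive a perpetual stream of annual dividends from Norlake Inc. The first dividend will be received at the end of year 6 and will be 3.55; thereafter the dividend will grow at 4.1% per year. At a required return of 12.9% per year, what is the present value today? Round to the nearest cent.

21.99

Value at end of year 5: C₁ / (r − g) = 3.55 / (0.129 − 0.041) = 40.3409
Discount to today: PV = 40.3409 / (1 + 0.129)^5 = 40.3409 / 1.834297 = 21.99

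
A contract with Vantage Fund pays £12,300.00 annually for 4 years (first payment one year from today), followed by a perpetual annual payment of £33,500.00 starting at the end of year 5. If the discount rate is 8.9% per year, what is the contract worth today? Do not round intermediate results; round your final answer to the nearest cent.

£307571.41

PV of 4-year annuity: £12,300.00 × [1 − (1+0.089)^−4] / 0.089 = 39936.17757
Perpetuity value at year 4: £33,500.00 / 0.089 = 376404.49438
PV of perpetuity: 376404.49438 / (1+0.089)^4 = 267635.23026
Total PV = 39936.17757 + 267635.23026 = 307571.40783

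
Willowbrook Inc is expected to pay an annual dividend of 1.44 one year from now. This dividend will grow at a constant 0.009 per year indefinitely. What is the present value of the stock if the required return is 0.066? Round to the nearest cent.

25.26

Growing perpetuity: P = D₁ / (r − g) = 1.4400 / (0.066 − 0.009) = 25.26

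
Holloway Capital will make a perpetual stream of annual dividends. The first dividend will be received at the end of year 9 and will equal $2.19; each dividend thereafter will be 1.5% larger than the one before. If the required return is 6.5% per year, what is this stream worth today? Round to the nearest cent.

Value at end of year 8: C₁ / (r − g) = $2.19 / (0.065 − 0.015) = $43.8000
Discount to today: PV = $43.8000 / (1 + 0.065)^8 = $43.8000 / 1.654996 = $26.47

$26.47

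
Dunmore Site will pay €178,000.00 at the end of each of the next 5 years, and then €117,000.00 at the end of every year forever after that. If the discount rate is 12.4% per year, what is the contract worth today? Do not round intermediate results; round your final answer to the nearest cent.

PV of 5-year annuity: €178,000.00 × [1 − (1+0.124)^−5] / 0.124 = 635342.43555
Perpetuity value at year 5: €117,000.00 / 0.124 = 943548.38710
PV of perpetuity: 943548.38710 / (1+0.124)^5 = 525935.66260
Total PV = 635342.43555 + 525935.66260 = 1161278.09816

€1161278.10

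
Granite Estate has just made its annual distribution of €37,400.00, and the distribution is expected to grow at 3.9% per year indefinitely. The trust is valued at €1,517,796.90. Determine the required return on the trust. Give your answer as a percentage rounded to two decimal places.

D₁ = €37,400.00 × 1.039 = €38,858.6000
P = D₁/(r − g) ⇒ r = D₁/P + g = €38,858.6000/€1,517,796.90 + 0.039 = 0.025602 + 0.039 = 0.064602

6.46%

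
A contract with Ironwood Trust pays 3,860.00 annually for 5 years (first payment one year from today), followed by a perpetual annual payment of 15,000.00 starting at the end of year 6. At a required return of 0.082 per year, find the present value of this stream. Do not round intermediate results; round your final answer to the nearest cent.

138681.52

PV of 5-year annuity: 3,860.00 × [1 − (1+0.082)^−5] / 0.082 = 15330.96162
Perpetuity value at year 5: 15,000.00 / 0.082 = 182926.82927
PV of perpetuity: 182926.82927 / (1+0.082)^5 = 123350.55356
Total PV = 15330.96162 + 123350.55356 = 138681.51518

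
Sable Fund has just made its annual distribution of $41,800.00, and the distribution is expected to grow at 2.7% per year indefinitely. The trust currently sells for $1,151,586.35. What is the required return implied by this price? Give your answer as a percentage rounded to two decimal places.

6.43%

D₁ = $41,800.00 × 1.027 = $42,928.6000
P = D₁/(r − g) ⇒ r = D₁/P + g = $42,928.6000/$1,151,586.35 + 0.027 = 0.037278 + 0.027 = 0.064278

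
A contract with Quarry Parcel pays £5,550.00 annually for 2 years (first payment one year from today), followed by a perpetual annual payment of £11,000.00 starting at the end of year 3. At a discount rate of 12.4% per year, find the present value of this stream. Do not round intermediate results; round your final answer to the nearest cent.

PV of 2-year annuity: £5,550.00 × [1 − (1+0.124)^−2] / 0.124 = 9330.71390
Perpetuity value at year 2: £11,000.00 / 0.124 = 88709.67742
PV of perpetuity: 88709.67742 / (1+0.124)^2 = 70216.37060
Total PV = 9330.71390 + 70216.37060 = 79547.08449

£79547.08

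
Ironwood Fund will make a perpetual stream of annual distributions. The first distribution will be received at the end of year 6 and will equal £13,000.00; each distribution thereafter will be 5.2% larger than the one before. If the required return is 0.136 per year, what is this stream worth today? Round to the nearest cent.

£81803.60

Value at end of year 5: C₁ / (r − g) = £13,000.00 / (0.136 − 0.052) = £154,761.9048
Discount to today: PV = £154,761.9048 / (1 + 0.136)^5 = £154,761.9048 / 1.891872 = £81,803.60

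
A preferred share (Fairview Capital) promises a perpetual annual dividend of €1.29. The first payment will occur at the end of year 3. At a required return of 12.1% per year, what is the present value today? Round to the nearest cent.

€8.48

Value at end of year 2: C / r = €1.29 / 0.121 = €10.6612
Discount to today: PV = €10.6612 / (1 + 0.121)^2 = €10.6612 / 1.256641 = €8.48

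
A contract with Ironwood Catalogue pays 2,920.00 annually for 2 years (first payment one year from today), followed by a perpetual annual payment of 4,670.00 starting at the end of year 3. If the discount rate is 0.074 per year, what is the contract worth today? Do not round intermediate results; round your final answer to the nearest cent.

PV of 2-year annuity: 2,920.00 × [1 − (1+0.074)^−2] / 0.074 = 5250.28696
Perpetuity value at year 2: 4,670.00 / 0.074 = 63108.10811
PV of perpetuity: 63108.10811 / (1+0.074)^2 = 54711.24506
Total PV = 5250.28696 + 54711.24506 = 59961.53202

59961.53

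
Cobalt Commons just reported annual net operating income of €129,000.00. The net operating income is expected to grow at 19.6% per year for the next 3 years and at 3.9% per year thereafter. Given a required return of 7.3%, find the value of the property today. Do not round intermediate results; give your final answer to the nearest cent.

€5941795.64

D_1 = 154284.00000
D_2 = 184523.66400
D_3 = 220690.30214
Terminal value at year 3: TV = D_3×(1+g_2)/(r−g_2) = 229297.22393/0.034 = 6744035.99787
P_0 = D_1/(1+r)^1 + D_2/(1+r)^2 + D_3/(1+r)^3 + TV/(1+r)^3
    = 143787.51165 + 160270.14346 + 178642.21023 + 5459095.77737 = 5941795.64271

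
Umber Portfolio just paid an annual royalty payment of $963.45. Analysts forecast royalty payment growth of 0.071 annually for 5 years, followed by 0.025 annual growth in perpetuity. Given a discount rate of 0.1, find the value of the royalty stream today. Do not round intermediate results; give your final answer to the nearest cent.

$15970.00

D_1 = 1031.85495
D_2 = 1105.11665
D_3 = 1183.57993
D_4 = 1267.61411
D_5 = 1357.61471
Terminal value at year 5: TV = D_5×(1+g_2)/(r−g_2) = 1391.55508/0.075 = 18554.06771
P_0 = D_1/(1+r)^1 + D_2/(1+r)^2 + D_3/(1+r)^3 + D_4/(1+r)^4 + D_5/(1+r)^5 + TV/(1+r)^5
    = 938.04995 + 913.31955 + 889.24112 + 865.79749 + 842.97192 + 11520.61627 = 15969.99631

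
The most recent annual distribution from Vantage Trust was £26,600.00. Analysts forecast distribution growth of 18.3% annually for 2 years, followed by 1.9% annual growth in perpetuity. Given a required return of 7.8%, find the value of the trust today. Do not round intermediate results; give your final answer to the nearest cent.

D_1 = 31467.80000
D_2 = 37226.40740
Terminal value at year 2: TV = D_2×(1+g_2)/(r−g_2) = 37933.70914/0.059 = 642944.22272
P_0 = D_1/(1+r)^1 + D_2/(1+r)^2 + TV/(1+r)^2
    = 29190.90909 + 32034.17946 + 553268.28587 = 614493.37442

£614493.37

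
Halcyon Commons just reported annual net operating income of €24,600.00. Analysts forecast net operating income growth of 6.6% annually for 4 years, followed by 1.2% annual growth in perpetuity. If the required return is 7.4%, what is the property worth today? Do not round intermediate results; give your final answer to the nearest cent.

D_1 = 26223.60000
D_2 = 27954.35760
D_3 = 29799.34520
D_4 = 31766.10198
Terminal value at year 4: TV = D_4×(1+g_2)/(r−g_2) = 32147.29521/0.062 = 518504.76143
P_0 = D_1/(1+r)^1 + D_2/(1+r)^2 + D_3/(1+r)^3 + D_4/(1+r)^4 + TV/(1+r)^4
    = 24416.75978 + 24234.88447 + 24054.36392 + 23875.18802 + 389704.68189 = 486285.87808

€486285.88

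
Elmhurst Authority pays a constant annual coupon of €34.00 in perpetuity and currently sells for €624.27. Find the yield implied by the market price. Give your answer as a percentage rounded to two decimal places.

5.45%

P = C/r ⇒ r = C/P = €34.00/€624.27 = 0.054464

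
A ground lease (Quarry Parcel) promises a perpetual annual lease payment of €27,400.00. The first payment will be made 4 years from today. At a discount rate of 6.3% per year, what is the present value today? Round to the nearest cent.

Value at end of year 3: C / r = €27,400.00 / 0.063 = €434,920.6349
Discount to today: PV = €434,920.6349 / (1 + 0.063)^3 = €434,920.6349 / 1.201157 = €362,084.74

€362084.74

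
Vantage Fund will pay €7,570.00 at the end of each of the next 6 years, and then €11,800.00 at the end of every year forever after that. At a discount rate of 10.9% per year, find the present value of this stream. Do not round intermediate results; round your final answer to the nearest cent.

PV of 6-year annuity: €7,570.00 × [1 − (1+0.109)^−6] / 0.109 = 32117.64035
Perpetuity value at year 6: €11,800.00 / 0.109 = 108256.88073
PV of perpetuity: 108256.88073 / (1+0.109)^6 = 58192.39511
Total PV = 32117.64035 + 58192.39511 = 90310.03546

€90310.04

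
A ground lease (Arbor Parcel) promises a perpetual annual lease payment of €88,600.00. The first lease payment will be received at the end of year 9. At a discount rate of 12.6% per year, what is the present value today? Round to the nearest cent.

€272117.24

Value at end of year 8: C / r = €88,600.00 / 0.126 = €703,174.6032
Discount to today: PV = €703,174.6032 / (1 + 0.126)^8 = €703,174.6032 / 2.584087 = €272,117.24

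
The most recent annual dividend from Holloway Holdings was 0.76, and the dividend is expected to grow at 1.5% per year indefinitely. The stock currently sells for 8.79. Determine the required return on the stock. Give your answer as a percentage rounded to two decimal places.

10.28%

D₁ = 0.76 × 1.015 = 0.7714
P = D₁/(r − g) ⇒ r = D₁/P + g = 0.7714/8.79 + 0.015 = 0.087759 + 0.015 = 0.102759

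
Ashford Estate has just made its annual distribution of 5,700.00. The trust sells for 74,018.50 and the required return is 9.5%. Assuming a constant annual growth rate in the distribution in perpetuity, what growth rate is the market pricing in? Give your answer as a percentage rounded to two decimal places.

1.67%

P = D₀(1+g)/(r−g) ⇒ P(r−g) = D₀(1+g) ⇒ g(P+D₀) = P·r − D₀
g = (P·r − D₀)/(P + D₀) = (74,018.50×0.095 − 5,700.00) / (74,018.50 + 5,700.00) = 0.016706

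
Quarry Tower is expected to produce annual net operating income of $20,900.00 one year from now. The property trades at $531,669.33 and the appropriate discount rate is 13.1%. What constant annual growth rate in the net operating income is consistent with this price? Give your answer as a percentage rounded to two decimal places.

P = D₁/(r−g) ⇒ g = r − D₁/P = 0.131 − $20,900.00/$531,669.33 = 0.091690

9.17%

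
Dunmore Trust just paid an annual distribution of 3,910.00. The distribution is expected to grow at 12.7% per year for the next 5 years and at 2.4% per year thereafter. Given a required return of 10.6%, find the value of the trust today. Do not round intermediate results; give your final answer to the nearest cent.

74334.43

D_1 = 4406.57000
D_2 = 4966.20439
D_3 = 5596.91235
D_4 = 6307.72022
D_5 = 7108.80068
Terminal value at year 5: TV = D_5×(1+g_2)/(r−g_2) = 7279.41190/0.082 = 88773.31585
P_0 = D_1/(1+r)^1 + D_2/(1+r)^2 + D_3/(1+r)^3 + D_4/(1+r)^4 + D_5/(1+r)^5 + TV/(1+r)^5
    = 3984.24051 + 4059.89064 + 4136.97717 + 4215.52737 + 4295.56903 + 53642.22791 = 74334.43264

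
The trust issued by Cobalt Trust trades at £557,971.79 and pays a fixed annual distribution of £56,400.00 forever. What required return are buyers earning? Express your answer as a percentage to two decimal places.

10.11%

P = C/r ⇒ r = C/P = £56,400.00/£557,971.79 = 0.101080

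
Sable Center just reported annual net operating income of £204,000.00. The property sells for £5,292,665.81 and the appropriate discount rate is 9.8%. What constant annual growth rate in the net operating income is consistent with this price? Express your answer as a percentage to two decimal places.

P = D₀(1+g)/(r−g) ⇒ P(r−g) = D₀(1+g) ⇒ g(P+D₀) = P·r − D₀
g = (P·r − D₀)/(P + D₀) = (£5,292,665.81×0.098 − £204,000.00) / (£5,292,665.81 + £204,000.00) = 0.057249

5.72%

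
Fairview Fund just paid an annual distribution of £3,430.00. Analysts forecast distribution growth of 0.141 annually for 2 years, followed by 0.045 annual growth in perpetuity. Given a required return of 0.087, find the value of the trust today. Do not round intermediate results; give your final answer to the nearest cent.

£101411.14

D_1 = 3913.63000
D_2 = 4465.45183
Terminal value at year 2: TV = D_2×(1+g_2)/(r−g_2) = 4666.39716/0.042 = 111104.69434
P_0 = D_1/(1+r)^1 + D_2/(1+r)^2 + TV/(1+r)^2
    = 3600.39558 + 3779.25608 + 94031.49062 = 101411.14229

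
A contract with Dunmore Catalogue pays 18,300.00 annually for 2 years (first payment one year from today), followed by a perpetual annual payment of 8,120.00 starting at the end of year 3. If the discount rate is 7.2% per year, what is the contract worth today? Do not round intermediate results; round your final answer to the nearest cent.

PV of 2-year annuity: 18,300.00 × [1 − (1+0.072)^−2] / 0.072 = 32995.23836
Perpetuity value at year 2: 8,120.00 / 0.072 = 112777.77778
PV of perpetuity: 112777.77778 / (1+0.072)^2 = 98137.26764
Total PV = 32995.23836 + 98137.26764 = 131132.50600

131132.51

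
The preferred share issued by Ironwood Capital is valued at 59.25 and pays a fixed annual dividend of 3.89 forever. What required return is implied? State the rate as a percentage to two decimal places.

6.57%

P = C/r ⇒ r = C/P = 3.89/59.25 = 0.065654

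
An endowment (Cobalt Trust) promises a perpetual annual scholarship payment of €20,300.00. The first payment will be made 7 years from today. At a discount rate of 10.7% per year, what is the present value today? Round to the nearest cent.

Value at end of year 6: C / r = €20,300.00 / 0.107 = €189,719.6262
Discount to today: PV = €189,719.6262 / (1 + 0.107)^6 = €189,719.6262 / 1.840288 = €103,092.37

€103092.37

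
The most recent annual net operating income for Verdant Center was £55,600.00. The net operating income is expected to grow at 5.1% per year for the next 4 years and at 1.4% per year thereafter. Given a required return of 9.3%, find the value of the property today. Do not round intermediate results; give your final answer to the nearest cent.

£811961.14

D_1 = 58435.60000
D_2 = 61415.81560
D_3 = 64548.02220
D_4 = 67839.97133
Terminal value at year 4: TV = D_4×(1+g_2)/(r−g_2) = 68789.73093/0.079 = 870756.08767
P_0 = D_1/(1+r)^1 + D_2/(1+r)^2 + D_3/(1+r)^3 + D_4/(1+r)^4 + TV/(1+r)^4
    = 53463.49497 + 51409.08803 + 49433.62444 + 47534.07071 + 610120.85698 = 811961.13513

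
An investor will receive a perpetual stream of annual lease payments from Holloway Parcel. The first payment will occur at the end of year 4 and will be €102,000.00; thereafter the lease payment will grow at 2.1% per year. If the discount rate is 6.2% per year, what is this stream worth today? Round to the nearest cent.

Value at end of year 3: C₁ / (r − g) = €102,000.00 / (0.062 − 0.021) = €2,487,804.8780
Discount to today: PV = €2,487,804.8780 / (1 + 0.062)^3 = €2,487,804.8780 / 1.197770 = €2,077,029.98

€2077029.98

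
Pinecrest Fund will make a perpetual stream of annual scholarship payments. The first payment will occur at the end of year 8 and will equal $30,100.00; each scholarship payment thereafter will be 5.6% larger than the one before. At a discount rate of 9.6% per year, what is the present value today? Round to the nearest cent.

Value at end of year 7: C₁ / (r − g) = $30,100.00 / (0.096 − 0.056) = $752,500.0000
Discount to today: PV = $752,500.0000 / (1 + 0.096)^7 = $752,500.0000 / 1.899651 = $396,125.34

$396125.34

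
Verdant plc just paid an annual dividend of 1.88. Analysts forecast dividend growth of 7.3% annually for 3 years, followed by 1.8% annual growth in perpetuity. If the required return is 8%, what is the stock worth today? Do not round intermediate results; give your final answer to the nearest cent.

35.84

D_1 = 2.01724
D_2 = 2.16450
D_3 = 2.32251
Terminal value at year 3: TV = D_3×(1+g_2)/(r−g_2) = 2.36431/0.062 = 38.13407
P_0 = D_1/(1+r)^1 + D_2/(1+r)^2 + D_3/(1+r)^3 + TV/(1+r)^3
    = 1.86781 + 1.85571 + 1.84368 + 30.27205 = 35.83925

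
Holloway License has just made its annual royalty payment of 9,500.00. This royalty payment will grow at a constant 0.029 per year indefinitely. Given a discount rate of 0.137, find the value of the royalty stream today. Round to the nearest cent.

D₁ = D₀ × (1 + g) = 9,500.00 × 1.029 = 9,775.5000
Growing perpetuity: P = D₁ / (r − g) = 9,775.5000 / (0.137 − 0.029) = 90,513.89

90513.89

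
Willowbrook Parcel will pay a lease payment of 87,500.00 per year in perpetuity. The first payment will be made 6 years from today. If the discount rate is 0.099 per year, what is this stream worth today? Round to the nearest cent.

Value at end of year 5: C / r = 87,500.00 / 0.099 = 883,838.3838
Discount to today: PV = 883,838.3838 / (1 + 0.099)^5 = 883,838.3838 / 1.603203 = 551,295.43

551295.43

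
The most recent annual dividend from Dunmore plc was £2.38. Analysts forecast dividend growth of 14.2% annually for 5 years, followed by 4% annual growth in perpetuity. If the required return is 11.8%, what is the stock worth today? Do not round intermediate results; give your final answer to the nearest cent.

D_1 = 2.71796
D_2 = 3.10391
D_3 = 3.54467
D_4 = 4.04801
D_5 = 4.62283
Terminal value at year 5: TV = D_5×(1+g_2)/(r−g_2) = 4.80774/0.078 = 61.63767
P_0 = D_1/(1+r)^1 + D_2/(1+r)^2 + D_3/(1+r)^3 + D_4/(1+r)^4 + D_5/(1+r)^5 + TV/(1+r)^5
    = 2.43109 + 2.48328 + 2.53659 + 2.59104 + 2.64666 + 35.28882 = 47.97748

£47.98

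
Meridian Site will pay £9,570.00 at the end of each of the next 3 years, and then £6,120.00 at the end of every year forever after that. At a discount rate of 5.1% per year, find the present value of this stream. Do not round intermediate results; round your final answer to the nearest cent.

PV of 3-year annuity: £9,570.00 × [1 − (1+0.051)^−3] / 0.051 = 26012.72650
Perpetuity value at year 3: £6,120.00 / 0.051 = 120000.00000
PV of perpetuity: 120000.00000 / (1+0.051)^3 = 103364.90218
Total PV = 26012.72650 + 103364.90218 = 129377.62867

£129377.63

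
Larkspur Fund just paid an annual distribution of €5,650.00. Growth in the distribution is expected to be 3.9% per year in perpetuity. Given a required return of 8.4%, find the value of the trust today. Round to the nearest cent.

D₁ = D₀ × (1 + g) = €5,650.00 × 1.039 = €5,870.3500
Growing perpetuity: P = D₁ / (r − g) = €5,870.3500 / (0.084 − 0.039) = €130,452.22

€130452.22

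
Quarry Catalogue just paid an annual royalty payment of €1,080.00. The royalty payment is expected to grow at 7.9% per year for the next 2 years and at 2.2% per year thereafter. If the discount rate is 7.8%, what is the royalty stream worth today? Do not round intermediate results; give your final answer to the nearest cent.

€21909.59

D_1 = 1165.32000
D_2 = 1257.38028
Terminal value at year 2: TV = D_2×(1+g_2)/(r−g_2) = 1285.04265/0.056 = 22947.19011
P_0 = D_1/(1+r)^1 + D_2/(1+r)^2 + TV/(1+r)^2
    = 1081.00186 + 1082.00464 + 19746.58468 = 21909.59117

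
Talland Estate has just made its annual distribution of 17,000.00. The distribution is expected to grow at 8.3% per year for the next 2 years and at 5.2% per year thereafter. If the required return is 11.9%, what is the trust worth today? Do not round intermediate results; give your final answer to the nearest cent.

D_1 = 18411.00000
D_2 = 19939.11300
Terminal value at year 2: TV = D_2×(1+g_2)/(r−g_2) = 20975.94688/0.067 = 313073.83397
P_0 = D_1/(1+r)^1 + D_2/(1+r)^2 + TV/(1+r)^2
    = 16453.08311 + 15923.76140 + 250026.82081 = 282403.66532

282403.67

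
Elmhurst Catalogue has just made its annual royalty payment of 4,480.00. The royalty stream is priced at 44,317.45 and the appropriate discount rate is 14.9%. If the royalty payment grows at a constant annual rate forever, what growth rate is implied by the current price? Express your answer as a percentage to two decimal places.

P = D₀(1+g)/(r−g) ⇒ P(r−g) = D₀(1+g) ⇒ g(P+D₀) = P·r − D₀
g = (P·r − D₀)/(P + D₀) = (44,317.45×0.149 − 4,480.00) / (44,317.45 + 4,480.00) = 0.043513

4.35%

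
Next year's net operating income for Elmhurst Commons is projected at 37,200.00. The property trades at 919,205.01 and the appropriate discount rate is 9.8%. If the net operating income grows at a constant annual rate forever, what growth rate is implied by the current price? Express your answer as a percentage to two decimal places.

P = D₁/(r−g) ⇒ g = r − D₁/P = 0.098 − 37,200.00/919,205.01 = 0.057530

5.75%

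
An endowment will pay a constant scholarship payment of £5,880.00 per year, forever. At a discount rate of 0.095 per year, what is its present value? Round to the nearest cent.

£61894.74

Level perpetuity: PV = C / r = £5,880.00 / 0.095 = £61,894.74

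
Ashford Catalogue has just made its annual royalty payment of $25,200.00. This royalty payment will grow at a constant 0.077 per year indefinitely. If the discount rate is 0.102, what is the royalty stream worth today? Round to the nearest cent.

$1085616.00

D₁ = D₀ × (1 + g) = $25,200.00 × 1.077 = $27,140.4000
Growing perpetuity: P = D₁ / (r − g) = $27,140.4000 / (0.102 − 0.077) = $1,085,616.00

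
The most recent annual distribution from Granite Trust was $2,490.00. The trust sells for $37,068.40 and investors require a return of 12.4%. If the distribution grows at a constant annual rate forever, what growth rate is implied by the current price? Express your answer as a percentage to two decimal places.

5.32%

P = D₀(1+g)/(r−g) ⇒ P(r−g) = D₀(1+g) ⇒ g(P+D₀) = P·r − D₀
g = (P·r − D₀)/(P + D₀) = ($37,068.40×0.124 − $2,490.00) / ($37,068.40 + $2,490.00) = 0.053250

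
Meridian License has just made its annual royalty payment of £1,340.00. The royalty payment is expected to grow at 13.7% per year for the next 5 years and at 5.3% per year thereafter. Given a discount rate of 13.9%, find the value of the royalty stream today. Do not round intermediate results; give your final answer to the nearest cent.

D_1 = 1523.58000
D_2 = 1732.31046
D_3 = 1969.63699
D_4 = 2239.47726
D_5 = 2546.28565
Terminal value at year 5: TV = D_5×(1+g_2)/(r−g_2) = 2681.23879/0.086 = 31177.19518
P_0 = D_1/(1+r)^1 + D_2/(1+r)^2 + D_3/(1+r)^3 + D_4/(1+r)^4 + D_5/(1+r)^5 + TV/(1+r)^5
    = 1337.64706 + 1335.29825 + 1332.95356 + 1330.61300 + 1328.27654 + 16263.66505 = 22928.45345

£22928.45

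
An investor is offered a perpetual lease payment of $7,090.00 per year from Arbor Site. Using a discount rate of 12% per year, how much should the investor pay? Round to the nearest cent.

Level perpetuity: PV = C / r = $7,090.00 / 0.12 = $59,083.33

$59083.33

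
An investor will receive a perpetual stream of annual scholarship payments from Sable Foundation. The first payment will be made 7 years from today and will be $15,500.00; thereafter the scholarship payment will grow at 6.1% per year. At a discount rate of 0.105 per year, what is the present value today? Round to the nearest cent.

$193510.86

Value at end of year 6: C₁ / (r − g) = $15,500.00 / (0.105 − 0.061) = $352,272.7273
Discount to today: PV = $352,272.7273 / (1 + 0.105)^6 = $352,272.7273 / 1.820429 = $193,510.86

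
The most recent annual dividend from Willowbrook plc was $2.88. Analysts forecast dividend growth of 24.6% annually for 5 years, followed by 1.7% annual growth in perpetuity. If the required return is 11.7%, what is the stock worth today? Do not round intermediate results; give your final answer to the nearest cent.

$70.81

D_1 = 3.58848
D_2 = 4.47125
D_3 = 5.57117
D_4 = 6.94168
D_5 = 8.64933
Terminal value at year 5: TV = D_5×(1+g_2)/(r−g_2) = 8.79637/0.1 = 87.96373
P_0 = D_1/(1+r)^1 + D_2/(1+r)^2 + D_3/(1+r)^3 + D_4/(1+r)^4 + D_5/(1+r)^5 + TV/(1+r)^5
    = 3.21261 + 3.58362 + 3.99749 + 4.45915 + 4.97413 + 50.58687 = 70.81386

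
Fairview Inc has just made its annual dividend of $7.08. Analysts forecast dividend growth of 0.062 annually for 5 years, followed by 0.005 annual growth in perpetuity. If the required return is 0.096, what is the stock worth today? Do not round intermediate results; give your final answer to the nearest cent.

D_1 = 7.51896
D_2 = 7.98514
D_3 = 8.48021
D_4 = 9.00599
D_5 = 9.56436
Terminal value at year 5: TV = D_5×(1+g_2)/(r−g_2) = 9.61218/0.091 = 105.62835
P_0 = D_1/(1+r)^1 + D_2/(1+r)^2 + D_3/(1+r)^3 + D_4/(1+r)^4 + D_5/(1+r)^5 + TV/(1+r)^5
    = 6.86036 + 6.64754 + 6.44132 + 6.24150 + 6.04788 + 66.79251 = 99.03112

$99.03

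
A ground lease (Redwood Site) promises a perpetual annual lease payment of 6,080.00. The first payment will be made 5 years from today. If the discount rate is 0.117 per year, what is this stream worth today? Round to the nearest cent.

33381.44

Value at end of year 4: C / r = 6,080.00 / 0.117 = 51,965.8120
Discount to today: PV = 51,965.8120 / (1 + 0.117)^4 = 51,965.8120 / 1.556728 = 33,381.44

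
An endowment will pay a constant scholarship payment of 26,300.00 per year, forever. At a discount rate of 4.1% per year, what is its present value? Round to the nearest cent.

641463.41

Level perpetuity: PV = C / r = 26,300.00 / 0.041 = 641,463.41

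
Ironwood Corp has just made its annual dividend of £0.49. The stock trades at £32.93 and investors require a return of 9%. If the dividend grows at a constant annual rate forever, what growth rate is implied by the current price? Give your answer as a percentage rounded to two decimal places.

P = D₀(1+g)/(r−g) ⇒ P(r−g) = D₀(1+g) ⇒ g(P+D₀) = P·r − D₀
g = (P·r − D₀)/(P + D₀) = (£32.93×0.09 − £0.49) / (£32.93 + £0.49) = 0.074019

7.40%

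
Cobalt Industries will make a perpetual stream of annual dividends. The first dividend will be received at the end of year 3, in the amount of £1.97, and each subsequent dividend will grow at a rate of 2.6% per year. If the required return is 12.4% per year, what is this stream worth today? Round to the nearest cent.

Value at end of year 2: C₁ / (r − g) = £1.97 / (0.124 − 0.026) = £20.1020
Discount to today: PV = £20.1020 / (1 + 0.124)^2 = £20.1020 / 1.263376 = £15.91

£15.91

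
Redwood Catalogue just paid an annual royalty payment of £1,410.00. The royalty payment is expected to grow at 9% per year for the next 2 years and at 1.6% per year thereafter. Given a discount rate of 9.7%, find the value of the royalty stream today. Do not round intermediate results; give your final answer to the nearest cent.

D_1 = 1536.90000
D_2 = 1675.22100
Terminal value at year 2: TV = D_2×(1+g_2)/(r−g_2) = 1702.02454/0.081 = 21012.64859
P_0 = D_1/(1+r)^1 + D_2/(1+r)^2 + TV/(1+r)^2
    = 1401.00273 + 1392.06288 + 17460.93688 = 20254.00250

£20254.00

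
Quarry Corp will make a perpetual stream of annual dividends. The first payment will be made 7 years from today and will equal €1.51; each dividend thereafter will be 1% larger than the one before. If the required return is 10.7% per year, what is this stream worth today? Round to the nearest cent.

Value at end of year 6: C₁ / (r − g) = €1.51 / (0.107 − 0.01) = €15.5670
Discount to today: PV = €15.5670 / (1 + 0.107)^6 = €15.5670 / 1.840288 = €8.46

€8.46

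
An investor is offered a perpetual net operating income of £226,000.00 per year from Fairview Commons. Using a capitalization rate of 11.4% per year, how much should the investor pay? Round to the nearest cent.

Level perpetuity: PV = C / r = £226,000.00 / 0.114 = £1,982,456.14

£1982456.14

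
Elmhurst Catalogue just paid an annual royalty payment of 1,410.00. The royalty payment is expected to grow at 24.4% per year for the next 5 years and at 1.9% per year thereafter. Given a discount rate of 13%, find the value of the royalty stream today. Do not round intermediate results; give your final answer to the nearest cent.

30423.86

D_1 = 1754.04000
D_2 = 2182.02576
D_3 = 2714.44005
D_4 = 3376.76342
D_5 = 4200.69369
Terminal value at year 5: TV = D_5×(1+g_2)/(r−g_2) = 4280.50687/0.111 = 38563.12496
P_0 = D_1/(1+r)^1 + D_2/(1+r)^2 + D_3/(1+r)^3 + D_4/(1+r)^4 + D_5/(1+r)^5 + TV/(1+r)^5
    = 1552.24779 + 1708.84624 + 1881.24311 + 2071.03224 + 2279.96824 + 20930.51923 = 30423.85685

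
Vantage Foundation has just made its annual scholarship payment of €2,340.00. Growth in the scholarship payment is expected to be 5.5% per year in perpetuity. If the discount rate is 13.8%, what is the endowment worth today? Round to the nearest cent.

D₁ = D₀ × (1 + g) = €2,340.00 × 1.055 = €2,468.7000
Growing perpetuity: P = D₁ / (r − g) = €2,468.7000 / (0.138 − 0.055) = €29,743.37

€29743.37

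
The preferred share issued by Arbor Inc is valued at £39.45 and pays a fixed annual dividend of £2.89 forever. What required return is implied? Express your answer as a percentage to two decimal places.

P = C/r ⇒ r = C/P = £2.89/£39.45 = 0.073257

7.33%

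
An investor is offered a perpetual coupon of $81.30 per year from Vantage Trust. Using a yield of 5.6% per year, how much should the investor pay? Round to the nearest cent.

Level perpetuity: PV = C / r = $81.30 / 0.056 = $1,451.79

$1451.79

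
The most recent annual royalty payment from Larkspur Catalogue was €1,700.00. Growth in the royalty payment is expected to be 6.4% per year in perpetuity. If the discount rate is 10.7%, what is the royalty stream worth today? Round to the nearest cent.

D₁ = D₀ × (1 + g) = €1,700.00 × 1.064 = €1,808.8000
Growing perpetuity: P = D₁ / (r − g) = €1,808.8000 / (0.107 − 0.064) = €42,065.12

€42065.12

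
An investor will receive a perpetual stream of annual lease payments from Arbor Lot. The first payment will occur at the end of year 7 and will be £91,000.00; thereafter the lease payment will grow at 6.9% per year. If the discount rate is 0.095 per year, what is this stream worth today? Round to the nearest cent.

£2030408.06

Value at end of year 6: C₁ / (r − g) = £91,000.00 / (0.095 − 0.069) = £3,500,000.0000
Discount to today: PV = £3,500,000.0000 / (1 + 0.095)^6 = £3,500,000.0000 / 1.723791 = £2,030,408.06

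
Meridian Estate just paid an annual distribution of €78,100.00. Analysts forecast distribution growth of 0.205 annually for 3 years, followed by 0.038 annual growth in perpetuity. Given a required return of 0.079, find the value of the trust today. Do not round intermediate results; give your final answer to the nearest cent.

D_1 = 94110.50000
D_2 = 113403.15250
D_3 = 136650.79876
Terminal value at year 3: TV = D_3×(1+g_2)/(r−g_2) = 141843.52912/0.041 = 3459598.27111
P_0 = D_1/(1+r)^1 + D_2/(1+r)^2 + D_3/(1+r)^3 + TV/(1+r)^3
    = 87220.11121 + 97405.22151 + 108779.69594 + 2753983.52171 = 3047388.55038

€3047388.55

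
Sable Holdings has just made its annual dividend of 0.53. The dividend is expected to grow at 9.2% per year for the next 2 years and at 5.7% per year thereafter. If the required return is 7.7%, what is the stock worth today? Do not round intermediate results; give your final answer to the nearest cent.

29.88

D_1 = 0.57876
D_2 = 0.63201
Terminal value at year 2: TV = D_2×(1+g_2)/(r−g_2) = 0.66803/0.02 = 33.40151
P_0 = D_1/(1+r)^1 + D_2/(1+r)^2 + TV/(1+r)^2
    = 0.53738 + 0.54487 + 28.79617 = 29.87842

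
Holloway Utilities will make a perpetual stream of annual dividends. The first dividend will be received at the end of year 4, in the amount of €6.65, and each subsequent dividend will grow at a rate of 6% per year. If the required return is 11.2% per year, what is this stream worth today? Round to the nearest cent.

€93.00

Value at end of year 3: C₁ / (r − g) = €6.65 / (0.112 − 0.06) = €127.8846
Discount to today: PV = €127.8846 / (1 + 0.112)^3 = €127.8846 / 1.375037 = €93.00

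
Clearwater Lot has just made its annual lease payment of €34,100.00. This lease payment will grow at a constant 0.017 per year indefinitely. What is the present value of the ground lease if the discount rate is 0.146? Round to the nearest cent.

D₁ = D₀ × (1 + g) = €34,100.00 × 1.017 = €34,679.7000
Growing perpetuity: P = D₁ / (r − g) = €34,679.7000 / (0.146 − 0.017) = €268,834.88

€268834.88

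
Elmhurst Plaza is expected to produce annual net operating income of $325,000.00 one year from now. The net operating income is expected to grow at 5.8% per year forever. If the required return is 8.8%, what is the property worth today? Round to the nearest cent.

$10833333.33

Growing perpetuity: P = D₁ / (r − g) = $325,000.0000 / (0.088 − 0.058) = $10,833,333.33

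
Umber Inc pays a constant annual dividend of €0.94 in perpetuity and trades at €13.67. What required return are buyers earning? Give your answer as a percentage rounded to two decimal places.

6.88%

P = C/r ⇒ r = C/P = €0.94/€13.67 = 0.068764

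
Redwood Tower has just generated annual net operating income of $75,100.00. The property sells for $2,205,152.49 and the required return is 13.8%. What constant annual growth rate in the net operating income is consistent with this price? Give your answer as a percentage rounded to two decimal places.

P = D₀(1+g)/(r−g) ⇒ P(r−g) = D₀(1+g) ⇒ g(P+D₀) = P·r − D₀
g = (P·r − D₀)/(P + D₀) = ($2,205,152.49×0.138 − $75,100.00) / ($2,205,152.49 + $75,100.00) = 0.100520

10.05%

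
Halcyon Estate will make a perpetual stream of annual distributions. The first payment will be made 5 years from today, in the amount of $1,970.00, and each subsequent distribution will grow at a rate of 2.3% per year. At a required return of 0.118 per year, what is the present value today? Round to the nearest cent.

Value at end of year 4: C₁ / (r − g) = $1,970.00 / (0.118 − 0.023) = $20,736.8421
Discount to today: PV = $20,736.8421 / (1 + 0.118)^4 = $20,736.8421 / 1.562310 = $13,273.19

$13273.19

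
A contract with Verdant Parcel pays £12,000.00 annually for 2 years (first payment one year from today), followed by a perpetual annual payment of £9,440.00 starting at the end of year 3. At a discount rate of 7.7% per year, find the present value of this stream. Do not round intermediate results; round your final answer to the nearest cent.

PV of 2-year annuity: £12,000.00 × [1 − (1+0.077)^−2] / 0.077 = 21487.52208
Perpetuity value at year 2: £9,440.00 / 0.077 = 122597.40260
PV of perpetuity: 122597.40260 / (1+0.077)^2 = 105693.88523
Total PV = 21487.52208 + 105693.88523 = 127181.40731

£127181.41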